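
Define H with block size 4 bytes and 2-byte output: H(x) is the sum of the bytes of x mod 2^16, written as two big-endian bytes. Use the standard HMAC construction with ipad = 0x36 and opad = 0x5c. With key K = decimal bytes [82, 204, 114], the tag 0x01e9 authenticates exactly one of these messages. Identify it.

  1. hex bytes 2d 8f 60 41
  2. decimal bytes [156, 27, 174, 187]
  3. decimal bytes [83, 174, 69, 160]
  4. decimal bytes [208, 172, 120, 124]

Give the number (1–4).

Key decimal bytes [82, 204, 114] = 52 cc 72 is 3 bytes ≤ B = 4; zero-pad to 4 bytes: K' = 52 cc 72 00.
K' ⊕ ipad = 64 fa 44 36; K' ⊕ opad = 0e 90 2e 5c.
m1: inner = H(64 fa 44 36 2d 8f 60 41) = 03 35; tag = H(0e 90 2e 5c 03 35) = 0160
m2: inner = H(64 fa 44 36 9c 1b ae bb) = 03 f8; tag = H(0e 90 2e 5c 03 f8) = 0223
m3: inner = H(64 fa 44 36 53 ae 45 a0) = 03 be; tag = H(0e 90 2e 5c 03 be) = 01e9 ← matches
m4: inner = H(64 fa 44 36 d0 ac 78 7c) = 04 48; tag = H(0e 90 2e 5c 04 48) = 0174

3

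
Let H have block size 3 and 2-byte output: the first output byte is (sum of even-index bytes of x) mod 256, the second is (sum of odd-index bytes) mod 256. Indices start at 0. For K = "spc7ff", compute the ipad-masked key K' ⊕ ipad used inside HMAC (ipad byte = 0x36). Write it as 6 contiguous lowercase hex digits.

Key "spc7ff" = 73 70 63 37 66 66 is 6 bytes > B = 3, so hash it first: H(key) = 3c 0d, then zero-pad to 3 bytes: K' = 3c 0d 00.
XOR each byte with 0x36: 3c⊕36=0a, 0d⊕36=3b, 00⊕36=36.

0a3b36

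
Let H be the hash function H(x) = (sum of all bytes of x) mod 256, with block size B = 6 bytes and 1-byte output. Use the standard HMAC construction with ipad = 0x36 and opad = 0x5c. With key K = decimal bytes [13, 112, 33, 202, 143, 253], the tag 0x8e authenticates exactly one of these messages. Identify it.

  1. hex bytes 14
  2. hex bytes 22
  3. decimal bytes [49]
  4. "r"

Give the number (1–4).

4

Key decimal bytes [13, 112, 33, 202, 143, 253] = 0d 70 21 ca 8f fd is exactly B = 6 bytes: K' = 0d 70 21 ca 8f fd.
K' ⊕ ipad = 3b 46 17 fc b9 cb; K' ⊕ opad = 51 2c 7d 96 d3 a1.
m1: inner = H(3b 46 17 fc b9 cb 14) = 2c; tag = H(51 2c 7d 96 d3 a1 2c) = 30
m2: inner = H(3b 46 17 fc b9 cb 22) = 3a; tag = H(51 2c 7d 96 d3 a1 3a) = 3e
m3: inner = H(3b 46 17 fc b9 cb 31) = 49; tag = H(51 2c 7d 96 d3 a1 49) = 4d
m4: inner = H(3b 46 17 fc b9 cb 72) = 8a; tag = H(51 2c 7d 96 d3 a1 8a) = 8e ← matches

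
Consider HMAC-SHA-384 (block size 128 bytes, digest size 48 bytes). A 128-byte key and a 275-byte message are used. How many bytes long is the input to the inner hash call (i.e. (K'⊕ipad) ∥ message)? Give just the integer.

403

Key is 128 ≤ 128 bytes, zero-padded: |K'| = 128.
Inner input = (K'⊕ipad) ∥ m → 128 + 275 = 403 bytes.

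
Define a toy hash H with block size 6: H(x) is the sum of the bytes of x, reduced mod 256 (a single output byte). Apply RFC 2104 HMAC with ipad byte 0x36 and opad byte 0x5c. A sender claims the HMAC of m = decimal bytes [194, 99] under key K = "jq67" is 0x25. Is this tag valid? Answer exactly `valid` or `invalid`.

Key "jq67" = 6a 71 36 37 is 4 bytes ≤ B = 6; zero-pad to 6 bytes: K' = 6a 71 36 37 00 00.
K' ⊕ ipad = 5c 47 00 01 36 36; K' ⊕ opad = 36 2d 6a 6b 5c 5c.
Inner hash: sum = 92+71+0+1+54+54+194+99 = 565; mod 256 = 53 → 35.
Outer hash (recomputed tag): sum = 54+45+106+107+92+92+53 = 549; mod 256 = 37 → 25.
Recomputed tag = 25; claimed = 25 → match.

valid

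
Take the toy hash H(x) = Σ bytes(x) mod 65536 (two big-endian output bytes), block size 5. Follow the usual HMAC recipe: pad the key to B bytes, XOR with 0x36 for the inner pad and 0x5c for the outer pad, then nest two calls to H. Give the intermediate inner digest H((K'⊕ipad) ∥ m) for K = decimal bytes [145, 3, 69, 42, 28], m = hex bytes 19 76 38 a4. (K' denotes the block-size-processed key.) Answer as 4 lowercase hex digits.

0300

Key decimal bytes [145, 3, 69, 42, 28] = 91 03 45 2a 1c is exactly B = 5 bytes: K' = 91 03 45 2a 1c.
K' ⊕ ipad = a7 35 73 1c 2a.
Inner input = a7 35 73 1c 2a ∥ 19 76 38 a4.
Inner hash: sum = 167+53+115+28+42+25+118+56+164 = 768 → 03 00.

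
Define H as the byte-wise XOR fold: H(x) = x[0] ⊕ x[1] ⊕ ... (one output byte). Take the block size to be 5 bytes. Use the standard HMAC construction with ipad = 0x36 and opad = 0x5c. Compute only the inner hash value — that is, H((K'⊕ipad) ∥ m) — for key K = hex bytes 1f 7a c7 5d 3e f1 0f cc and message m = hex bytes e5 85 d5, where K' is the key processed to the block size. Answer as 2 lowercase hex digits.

70

Key hex bytes 1f 7a c7 5d 3e f1 0f cc is 8 bytes > B = 5, so hash it first: H(key) = f3, then zero-pad to 5 bytes: K' = f3 00 00 00 00.
K' ⊕ ipad = c5 36 36 36 36.
Inner input = c5 36 36 36 36 ∥ e5 85 d5.
Inner hash: XOR c5⊕36⊕36⊕36⊕36⊕e5⊕85⊕d5 = 70.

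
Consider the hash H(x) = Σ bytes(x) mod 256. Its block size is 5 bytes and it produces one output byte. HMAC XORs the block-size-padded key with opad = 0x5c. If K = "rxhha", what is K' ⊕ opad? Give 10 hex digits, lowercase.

Key "rxhha" = 72 78 68 68 61 is exactly B = 5 bytes: K' = 72 78 68 68 61.
XOR each byte with 0x5c: 72⊕5c=2e, 78⊕5c=24, 68⊕5c=34, 68⊕5c=34, 61⊕5c=3d.

2e2434343d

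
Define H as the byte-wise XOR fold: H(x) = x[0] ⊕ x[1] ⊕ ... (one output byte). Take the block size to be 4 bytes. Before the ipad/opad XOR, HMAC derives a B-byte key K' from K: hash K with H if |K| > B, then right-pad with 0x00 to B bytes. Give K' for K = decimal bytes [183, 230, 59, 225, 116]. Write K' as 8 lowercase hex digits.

|K| = 5 > B = 4, so first hash the key.
H(K): XOR b7⊕e6⊕3b⊕e1⊕74 = ff.
Zero-pad H(K) = ff to 4 bytes: K' = ff 00 00 00.

ff000000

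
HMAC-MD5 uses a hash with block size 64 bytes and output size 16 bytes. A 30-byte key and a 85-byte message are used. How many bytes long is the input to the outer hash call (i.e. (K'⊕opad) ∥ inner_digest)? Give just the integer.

80

Key is 30 ≤ 64 bytes, zero-padded: |K'| = 64.
Outer input = (K'⊕opad) ∥ H(inner) → 64 + 16 = 80 bytes.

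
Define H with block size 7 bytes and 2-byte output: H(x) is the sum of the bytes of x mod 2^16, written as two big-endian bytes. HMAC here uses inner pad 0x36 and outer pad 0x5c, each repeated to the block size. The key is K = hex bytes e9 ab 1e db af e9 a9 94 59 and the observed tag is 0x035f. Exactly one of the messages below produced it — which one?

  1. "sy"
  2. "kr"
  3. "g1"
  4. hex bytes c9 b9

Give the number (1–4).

Key hex bytes e9 ab 1e db af e9 a9 94 59 is 9 bytes > B = 7, so hash it first: H(key) = 05 bb, then zero-pad to 7 bytes: K' = 05 bb 00 00 00 00 00.
K' ⊕ ipad = 33 8d 36 36 36 36 36; K' ⊕ opad = 59 e7 5c 5c 5c 5c 5c.
m1: inner = H(33 8d 36 36 36 36 36 73 79) = 02 ba; tag = H(59 e7 5c 5c 5c 5c 5c 02 ba) = 03c8
m2: inner = H(33 8d 36 36 36 36 36 6b 72) = 02 ab; tag = H(59 e7 5c 5c 5c 5c 5c 02 ab) = 03b9
m3: inner = H(33 8d 36 36 36 36 36 67 31) = 02 66; tag = H(59 e7 5c 5c 5c 5c 5c 02 66) = 0374
m4: inner = H(33 8d 36 36 36 36 36 c9 b9) = 03 50; tag = H(59 e7 5c 5c 5c 5c 5c 03 50) = 035f ← matches

4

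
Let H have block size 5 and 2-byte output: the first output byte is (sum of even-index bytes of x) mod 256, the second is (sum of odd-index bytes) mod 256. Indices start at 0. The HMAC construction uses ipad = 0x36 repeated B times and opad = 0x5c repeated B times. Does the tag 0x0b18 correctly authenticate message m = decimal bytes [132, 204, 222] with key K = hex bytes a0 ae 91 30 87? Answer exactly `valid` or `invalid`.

invalid

Key hex bytes a0 ae 91 30 87 is exactly B = 5 bytes: K' = a0 ae 91 30 87.
K' ⊕ ipad = 96 98 a7 06 b1; K' ⊕ opad = fc f2 cd 6c db.
Inner hash: even-index sum = 698 mod 256 = 186; odd-index sum = 512 mod 256 = 0 → ba 00.
Outer hash (recomputed tag): even-index sum = 676 mod 256 = 164; odd-index sum = 536 mod 256 = 24 → a4 18.
Recomputed tag = a418; claimed = 0b18 → mismatch.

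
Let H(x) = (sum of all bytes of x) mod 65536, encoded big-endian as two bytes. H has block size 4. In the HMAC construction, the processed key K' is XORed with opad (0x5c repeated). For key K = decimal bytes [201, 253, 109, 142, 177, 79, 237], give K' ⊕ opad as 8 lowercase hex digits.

Key decimal bytes [201, 253, 109, 142, 177, 79, 237] = c9 fd 6d 8e b1 4f ed is 7 bytes > B = 4, so hash it first: H(key) = 04 ae, then zero-pad to 4 bytes: K' = 04 ae 00 00.
XOR each byte with 0x5c: 04⊕5c=58, ae⊕5c=f2, 00⊕5c=5c, 00⊕5c=5c.

58f25c5c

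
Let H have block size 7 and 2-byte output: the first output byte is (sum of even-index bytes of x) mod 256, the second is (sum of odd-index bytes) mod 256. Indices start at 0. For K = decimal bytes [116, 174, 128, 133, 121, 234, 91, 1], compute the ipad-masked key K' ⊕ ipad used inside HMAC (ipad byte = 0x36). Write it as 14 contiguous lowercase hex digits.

Key decimal bytes [116, 174, 128, 133, 121, 234, 91, 1] = 74 ae 80 85 79 ea 5b 01 is 8 bytes > B = 7, so hash it first: H(key) = c8 1e, then zero-pad to 7 bytes: K' = c8 1e 00 00 00 00 00.
XOR each byte with 0x36: c8⊕36=fe, 1e⊕36=28, 00⊕36=36, 00⊕36=36, 00⊕36=36, 00⊕36=36, 00⊕36=36.

fe283636363636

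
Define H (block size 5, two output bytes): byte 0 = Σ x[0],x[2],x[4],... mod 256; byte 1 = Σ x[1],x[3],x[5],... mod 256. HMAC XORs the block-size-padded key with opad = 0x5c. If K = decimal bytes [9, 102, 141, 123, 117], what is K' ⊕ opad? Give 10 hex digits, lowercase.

553ad12729

Key decimal bytes [9, 102, 141, 123, 117] = 09 66 8d 7b 75 is exactly B = 5 bytes: K' = 09 66 8d 7b 75.
XOR each byte with 0x5c: 09⊕5c=55, 66⊕5c=3a, 8d⊕5c=d1, 7b⊕5c=27, 75⊕5c=29.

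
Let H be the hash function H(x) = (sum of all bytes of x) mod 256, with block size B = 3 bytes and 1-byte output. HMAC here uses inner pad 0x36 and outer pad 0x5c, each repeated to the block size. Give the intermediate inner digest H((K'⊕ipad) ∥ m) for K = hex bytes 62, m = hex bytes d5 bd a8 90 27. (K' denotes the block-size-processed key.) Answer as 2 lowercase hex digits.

Key hex bytes 62 is 1 byte ≤ B = 3; zero-pad to 3 bytes: K' = 62 00 00.
K' ⊕ ipad = 54 36 36.
Inner input = 54 36 36 ∥ d5 bd a8 90 27.
Inner hash: sum = 84+54+54+213+189+168+144+39 = 945; mod 256 = 177 → b1.

b1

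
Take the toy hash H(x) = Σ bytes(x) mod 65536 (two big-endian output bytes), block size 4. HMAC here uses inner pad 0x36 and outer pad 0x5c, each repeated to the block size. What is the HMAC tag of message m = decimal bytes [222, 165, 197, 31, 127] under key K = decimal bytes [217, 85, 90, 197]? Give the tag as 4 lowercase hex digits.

01c9

Key decimal bytes [217, 85, 90, 197] = d9 55 5a c5 is exactly B = 4 bytes: K' = d9 55 5a c5.
K' ⊕ ipad = ef 63 6c f3.  K' ⊕ opad = 85 09 06 99.
Inner input = (K'⊕ipad) ∥ m = ef 63 6c f3 ∥ de a5 c5 1f 7f.
Inner hash: sum = 239+99+108+243+222+165+197+31+127 = 1431 → 05 97.
Outer input = (K'⊕opad) ∥ inner = 85 09 06 99 ∥ 05 97.
Outer hash (tag): sum = 133+9+6+153+5+151 = 457 → 01 c9.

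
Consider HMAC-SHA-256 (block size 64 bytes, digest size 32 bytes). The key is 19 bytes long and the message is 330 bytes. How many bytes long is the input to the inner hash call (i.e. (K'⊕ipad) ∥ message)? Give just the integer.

394

Key is 19 ≤ 64 bytes, zero-padded: |K'| = 64.
Inner input = (K'⊕ipad) ∥ m → 64 + 330 = 394 bytes.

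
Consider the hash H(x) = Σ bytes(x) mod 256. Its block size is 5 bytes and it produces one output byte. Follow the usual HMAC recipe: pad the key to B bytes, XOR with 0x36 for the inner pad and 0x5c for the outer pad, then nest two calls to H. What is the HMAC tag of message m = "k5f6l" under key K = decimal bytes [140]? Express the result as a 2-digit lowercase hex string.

Key decimal bytes [140] = 8c is 1 byte ≤ B = 5; zero-pad to 5 bytes: K' = 8c 00 00 00 00.
K' ⊕ ipad = ba 36 36 36 36.  K' ⊕ opad = d0 5c 5c 5c 5c.
Inner input = (K'⊕ipad) ∥ m = ba 36 36 36 36 ∥ 6b 35 66 36 6c.
Inner hash: sum = 186+54+54+54+54+107+53+102+54+108 = 826; mod 256 = 58 → 3a.
Outer input = (K'⊕opad) ∥ inner = d0 5c 5c 5c 5c ∥ 3a.
Outer hash (tag): sum = 208+92+92+92+92+58 = 634; mod 256 = 122 → 7a.

7a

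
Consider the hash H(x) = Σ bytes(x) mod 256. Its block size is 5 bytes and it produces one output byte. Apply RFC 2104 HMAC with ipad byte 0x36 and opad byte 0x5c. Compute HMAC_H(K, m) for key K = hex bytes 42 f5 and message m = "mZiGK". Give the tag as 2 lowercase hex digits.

76

Key hex bytes 42 f5 is 2 bytes ≤ B = 5; zero-pad to 5 bytes: K' = 42 f5 00 00 00.
K' ⊕ ipad = 74 c3 36 36 36.  K' ⊕ opad = 1e a9 5c 5c 5c.
Inner input = (K'⊕ipad) ∥ m = 74 c3 36 36 36 ∥ 6d 5a 69 47 4b.
Inner hash: sum = 116+195+54+54+54+109+90+105+71+75 = 923; mod 256 = 155 → 9b.
Outer input = (K'⊕opad) ∥ inner = 1e a9 5c 5c 5c ∥ 9b.
Outer hash (tag): sum = 30+169+92+92+92+155 = 630; mod 256 = 118 → 76.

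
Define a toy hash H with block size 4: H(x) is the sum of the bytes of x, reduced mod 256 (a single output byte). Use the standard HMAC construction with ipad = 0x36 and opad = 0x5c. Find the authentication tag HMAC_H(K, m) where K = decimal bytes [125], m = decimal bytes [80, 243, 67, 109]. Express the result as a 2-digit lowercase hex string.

Key decimal bytes [125] = 7d is 1 byte ≤ B = 4; zero-pad to 4 bytes: K' = 7d 00 00 00.
K' ⊕ ipad = 4b 36 36 36.  K' ⊕ opad = 21 5c 5c 5c.
Inner input = (K'⊕ipad) ∥ m = 4b 36 36 36 ∥ 50 f3 43 6d.
Inner hash: sum = 75+54+54+54+80+243+67+109 = 736; mod 256 = 224 → e0.
Outer input = (K'⊕opad) ∥ inner = 21 5c 5c 5c ∥ e0.
Outer hash (tag): sum = 33+92+92+92+224 = 533; mod 256 = 21 → 15.

15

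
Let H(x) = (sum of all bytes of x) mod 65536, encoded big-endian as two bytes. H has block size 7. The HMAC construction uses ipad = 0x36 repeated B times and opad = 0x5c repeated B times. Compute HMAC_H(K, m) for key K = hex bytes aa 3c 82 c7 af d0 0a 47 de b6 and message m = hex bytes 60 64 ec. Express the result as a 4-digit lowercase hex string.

038d

Key hex bytes aa 3c 82 c7 af d0 0a 47 de b6 is 10 bytes > B = 7, so hash it first: H(key) = 05 93, then zero-pad to 7 bytes: K' = 05 93 00 00 00 00 00.
K' ⊕ ipad = 33 a5 36 36 36 36 36.  K' ⊕ opad = 59 cf 5c 5c 5c 5c 5c.
Inner input = (K'⊕ipad) ∥ m = 33 a5 36 36 36 36 36 ∥ 60 64 ec.
Inner hash: sum = 51+165+54+54+54+54+54+96+100+236 = 918 → 03 96.
Outer input = (K'⊕opad) ∥ inner = 59 cf 5c 5c 5c 5c 5c ∥ 03 96.
Outer hash (tag): sum = 89+207+92+92+92+92+92+3+150 = 909 → 03 8d.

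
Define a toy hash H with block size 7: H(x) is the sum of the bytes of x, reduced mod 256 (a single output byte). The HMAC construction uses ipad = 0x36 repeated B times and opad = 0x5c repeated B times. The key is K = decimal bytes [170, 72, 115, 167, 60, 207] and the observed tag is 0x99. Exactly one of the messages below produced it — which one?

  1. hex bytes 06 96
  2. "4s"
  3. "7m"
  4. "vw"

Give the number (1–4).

4

Key decimal bytes [170, 72, 115, 167, 60, 207] = aa 48 73 a7 3c cf is 6 bytes ≤ B = 7; zero-pad to 7 bytes: K' = aa 48 73 a7 3c cf 00.
K' ⊕ ipad = 9c 7e 45 91 0a f9 36; K' ⊕ opad = f6 14 2f fb 60 93 5c.
m1: inner = H(9c 7e 45 91 0a f9 36 06 96) = c5; tag = H(f6 14 2f fb 60 93 5c c5) = 48
m2: inner = H(9c 7e 45 91 0a f9 36 34 73) = d0; tag = H(f6 14 2f fb 60 93 5c d0) = 53
m3: inner = H(9c 7e 45 91 0a f9 36 37 6d) = cd; tag = H(f6 14 2f fb 60 93 5c cd) = 50
m4: inner = H(9c 7e 45 91 0a f9 36 76 77) = 16; tag = H(f6 14 2f fb 60 93 5c 16) = 99 ← matches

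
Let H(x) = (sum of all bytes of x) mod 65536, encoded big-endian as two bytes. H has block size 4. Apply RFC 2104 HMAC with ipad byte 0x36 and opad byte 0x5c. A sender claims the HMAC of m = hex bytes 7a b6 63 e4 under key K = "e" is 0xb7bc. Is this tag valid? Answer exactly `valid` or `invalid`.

invalid

Key "e" = 65 is 1 byte ≤ B = 4; zero-pad to 4 bytes: K' = 65 00 00 00.
K' ⊕ ipad = 53 36 36 36; K' ⊕ opad = 39 5c 5c 5c.
Inner hash: sum = 83+54+54+54+122+182+99+228 = 876 → 03 6c.
Outer hash (recomputed tag): sum = 57+92+92+92+3+108 = 444 → 01 bc.
Recomputed tag = 01bc; claimed = b7bc → mismatch.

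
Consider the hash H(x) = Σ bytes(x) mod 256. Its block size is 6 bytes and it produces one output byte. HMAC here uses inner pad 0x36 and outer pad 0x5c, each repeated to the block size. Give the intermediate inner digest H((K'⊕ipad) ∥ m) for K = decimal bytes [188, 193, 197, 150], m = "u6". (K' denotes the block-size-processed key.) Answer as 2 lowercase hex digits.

Key decimal bytes [188, 193, 197, 150] = bc c1 c5 96 is 4 bytes ≤ B = 6; zero-pad to 6 bytes: K' = bc c1 c5 96 00 00.
K' ⊕ ipad = 8a f7 f3 a0 36 36.
Inner input = 8a f7 f3 a0 36 36 ∥ 75 36.
Inner hash: sum = 138+247+243+160+54+54+117+54 = 1067; mod 256 = 43 → 2b.

2b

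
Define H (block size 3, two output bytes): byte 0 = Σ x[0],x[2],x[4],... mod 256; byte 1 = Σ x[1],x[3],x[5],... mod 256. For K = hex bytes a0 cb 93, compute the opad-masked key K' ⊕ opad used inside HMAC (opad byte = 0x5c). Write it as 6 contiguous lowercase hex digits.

fc97cf

Key hex bytes a0 cb 93 is exactly B = 3 bytes: K' = a0 cb 93.
XOR each byte with 0x5c: a0⊕5c=fc, cb⊕5c=97, 93⊕5c=cf.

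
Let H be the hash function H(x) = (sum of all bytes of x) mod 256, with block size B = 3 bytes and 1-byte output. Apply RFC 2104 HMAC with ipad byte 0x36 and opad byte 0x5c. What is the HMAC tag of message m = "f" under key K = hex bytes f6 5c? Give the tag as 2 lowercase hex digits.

cc

Key hex bytes f6 5c is 2 bytes ≤ B = 3; zero-pad to 3 bytes: K' = f6 5c 00.
K' ⊕ ipad = c0 6a 36.  K' ⊕ opad = aa 00 5c.
Inner input = (K'⊕ipad) ∥ m = c0 6a 36 ∥ 66.
Inner hash: sum = 192+106+54+102 = 454; mod 256 = 198 → c6.
Outer input = (K'⊕opad) ∥ inner = aa 00 5c ∥ c6.
Outer hash (tag): sum = 170+0+92+198 = 460; mod 256 = 204 → cc.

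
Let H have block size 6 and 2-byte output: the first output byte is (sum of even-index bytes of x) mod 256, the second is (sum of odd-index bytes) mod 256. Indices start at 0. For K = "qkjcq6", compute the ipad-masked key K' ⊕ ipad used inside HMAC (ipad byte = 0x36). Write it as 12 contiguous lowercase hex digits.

475d5c554700

Key "qkjcq6" = 71 6b 6a 63 71 36 is exactly B = 6 bytes: K' = 71 6b 6a 63 71 36.
XOR each byte with 0x36: 71⊕36=47, 6b⊕36=5d, 6a⊕36=5c, 63⊕36=55, 71⊕36=47, 36⊕36=00.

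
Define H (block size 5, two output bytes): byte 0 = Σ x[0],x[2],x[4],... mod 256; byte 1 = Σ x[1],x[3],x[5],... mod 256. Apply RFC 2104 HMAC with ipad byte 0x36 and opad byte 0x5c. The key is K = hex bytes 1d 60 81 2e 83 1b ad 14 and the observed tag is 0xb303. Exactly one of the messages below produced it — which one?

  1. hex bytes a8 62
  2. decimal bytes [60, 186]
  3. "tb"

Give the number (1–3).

Key hex bytes 1d 60 81 2e 83 1b ad 14 is 8 bytes > B = 5, so hash it first: H(key) = ce bd, then zero-pad to 5 bytes: K' = ce bd 00 00 00.
K' ⊕ ipad = f8 8b 36 36 36; K' ⊕ opad = 92 e1 5c 5c 5c.
m1: inner = H(f8 8b 36 36 36 a8 62) = c6 69; tag = H(92 e1 5c 5c 5c c6 69) = b303 ← matches
m2: inner = H(f8 8b 36 36 36 3c ba) = 1e fd; tag = H(92 e1 5c 5c 5c 1e fd) = 475b
m3: inner = H(f8 8b 36 36 36 74 62) = c6 35; tag = H(92 e1 5c 5c 5c c6 35) = 7f03

1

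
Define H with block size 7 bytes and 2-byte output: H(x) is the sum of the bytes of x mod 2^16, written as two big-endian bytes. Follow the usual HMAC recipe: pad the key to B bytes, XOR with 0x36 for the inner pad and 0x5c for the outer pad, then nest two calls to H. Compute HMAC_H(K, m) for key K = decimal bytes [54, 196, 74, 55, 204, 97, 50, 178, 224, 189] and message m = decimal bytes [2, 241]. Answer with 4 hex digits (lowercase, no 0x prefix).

02ef

Key decimal bytes [54, 196, 74, 55, 204, 97, 50, 178, 224, 189] = 36 c4 4a 37 cc 61 32 b2 e0 bd is 10 bytes > B = 7, so hash it first: H(key) = 05 29, then zero-pad to 7 bytes: K' = 05 29 00 00 00 00 00.
K' ⊕ ipad = 33 1f 36 36 36 36 36.  K' ⊕ opad = 59 75 5c 5c 5c 5c 5c.
Inner input = (K'⊕ipad) ∥ m = 33 1f 36 36 36 36 36 ∥ 02 f1.
Inner hash: sum = 51+31+54+54+54+54+54+2+241 = 595 → 02 53.
Outer input = (K'⊕opad) ∥ inner = 59 75 5c 5c 5c 5c 5c ∥ 02 53.
Outer hash (tag): sum = 89+117+92+92+92+92+92+2+83 = 751 → 02 ef.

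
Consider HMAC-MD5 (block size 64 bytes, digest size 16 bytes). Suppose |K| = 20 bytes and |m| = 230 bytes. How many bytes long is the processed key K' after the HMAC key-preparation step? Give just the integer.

Key is 20 ≤ 64 bytes, zero-padded: |K'| = 64.

64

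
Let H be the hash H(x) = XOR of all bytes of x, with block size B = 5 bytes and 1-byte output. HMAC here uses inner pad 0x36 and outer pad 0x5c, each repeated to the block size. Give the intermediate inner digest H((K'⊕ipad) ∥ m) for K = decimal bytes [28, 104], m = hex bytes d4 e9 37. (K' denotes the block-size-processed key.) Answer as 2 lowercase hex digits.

Key decimal bytes [28, 104] = 1c 68 is 2 bytes ≤ B = 5; zero-pad to 5 bytes: K' = 1c 68 00 00 00.
K' ⊕ ipad = 2a 5e 36 36 36.
Inner input = 2a 5e 36 36 36 ∥ d4 e9 37.
Inner hash: XOR 2a⊕5e⊕36⊕36⊕36⊕d4⊕e9⊕37 = 48.

48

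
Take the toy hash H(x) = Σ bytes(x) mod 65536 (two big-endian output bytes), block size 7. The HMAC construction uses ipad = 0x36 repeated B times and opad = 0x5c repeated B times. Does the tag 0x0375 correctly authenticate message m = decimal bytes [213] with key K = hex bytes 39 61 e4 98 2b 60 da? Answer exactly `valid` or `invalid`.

Key hex bytes 39 61 e4 98 2b 60 da is exactly B = 7 bytes: K' = 39 61 e4 98 2b 60 da.
K' ⊕ ipad = 0f 57 d2 ae 1d 56 ec; K' ⊕ opad = 65 3d b8 c4 77 3c 86.
Inner hash: sum = 15+87+210+174+29+86+236+213 = 1050 → 04 1a.
Outer hash (recomputed tag): sum = 101+61+184+196+119+60+134+4+26 = 885 → 03 75.
Recomputed tag = 0375; claimed = 0375 → match.

valid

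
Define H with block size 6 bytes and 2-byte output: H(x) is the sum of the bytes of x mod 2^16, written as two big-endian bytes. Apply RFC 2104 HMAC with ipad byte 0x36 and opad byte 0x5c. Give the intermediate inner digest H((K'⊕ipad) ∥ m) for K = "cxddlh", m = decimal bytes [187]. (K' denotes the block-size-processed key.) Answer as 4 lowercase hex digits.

02ba

Key "cxddlh" = 63 78 64 64 6c 68 is exactly B = 6 bytes: K' = 63 78 64 64 6c 68.
K' ⊕ ipad = 55 4e 52 52 5a 5e.
Inner input = 55 4e 52 52 5a 5e ∥ bb.
Inner hash: sum = 85+78+82+82+90+94+187 = 698 → 02 ba.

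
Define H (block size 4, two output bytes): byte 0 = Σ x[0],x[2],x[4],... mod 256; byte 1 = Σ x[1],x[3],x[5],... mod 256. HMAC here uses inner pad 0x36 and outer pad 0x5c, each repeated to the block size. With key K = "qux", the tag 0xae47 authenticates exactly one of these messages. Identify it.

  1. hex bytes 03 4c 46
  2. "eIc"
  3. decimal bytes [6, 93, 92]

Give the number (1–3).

2

Key "qux" = 71 75 78 is 3 bytes ≤ B = 4; zero-pad to 4 bytes: K' = 71 75 78 00.
K' ⊕ ipad = 47 43 4e 36; K' ⊕ opad = 2d 29 24 5c.
m1: inner = H(47 43 4e 36 03 4c 46) = de c5; tag = H(2d 29 24 5c de c5) = 2f4a
m2: inner = H(47 43 4e 36 65 49 63) = 5d c2; tag = H(2d 29 24 5c 5d c2) = ae47 ← matches
m3: inner = H(47 43 4e 36 06 5d 5c) = f7 d6; tag = H(2d 29 24 5c f7 d6) = 485b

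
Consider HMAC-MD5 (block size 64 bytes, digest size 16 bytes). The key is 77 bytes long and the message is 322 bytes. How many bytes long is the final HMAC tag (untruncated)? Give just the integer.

The tag is one MD5 digest: 16 bytes.

16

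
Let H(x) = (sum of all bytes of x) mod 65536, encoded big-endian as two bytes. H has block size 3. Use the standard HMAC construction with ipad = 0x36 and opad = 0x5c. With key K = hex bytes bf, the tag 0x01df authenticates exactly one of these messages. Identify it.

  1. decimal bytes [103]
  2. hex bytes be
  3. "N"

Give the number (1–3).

3

Key hex bytes bf is 1 byte ≤ B = 3; zero-pad to 3 bytes: K' = bf 00 00.
K' ⊕ ipad = 89 36 36; K' ⊕ opad = e3 5c 5c.
m1: inner = H(89 36 36 67) = 01 5c; tag = H(e3 5c 5c 01 5c) = 01f8
m2: inner = H(89 36 36 be) = 01 b3; tag = H(e3 5c 5c 01 b3) = 024f
m3: inner = H(89 36 36 4e) = 01 43; tag = H(e3 5c 5c 01 43) = 01df ← matches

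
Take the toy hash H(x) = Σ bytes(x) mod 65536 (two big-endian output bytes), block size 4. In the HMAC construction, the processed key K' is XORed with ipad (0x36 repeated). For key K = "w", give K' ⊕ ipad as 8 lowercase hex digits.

41363636

Key "w" = 77 is 1 byte ≤ B = 4; zero-pad to 4 bytes: K' = 77 00 00 00.
XOR each byte with 0x36: 77⊕36=41, 00⊕36=36, 00⊕36=36, 00⊕36=36.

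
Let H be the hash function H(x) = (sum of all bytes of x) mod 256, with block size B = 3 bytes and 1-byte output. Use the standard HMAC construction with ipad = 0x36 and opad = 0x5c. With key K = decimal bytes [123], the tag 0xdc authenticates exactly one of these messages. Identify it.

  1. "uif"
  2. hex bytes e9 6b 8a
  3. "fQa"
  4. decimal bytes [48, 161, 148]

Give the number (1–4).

Key decimal bytes [123] = 7b is 1 byte ≤ B = 3; zero-pad to 3 bytes: K' = 7b 00 00.
K' ⊕ ipad = 4d 36 36; K' ⊕ opad = 27 5c 5c.
m1: inner = H(4d 36 36 75 69 66) = fd; tag = H(27 5c 5c fd) = dc ← matches
m2: inner = H(4d 36 36 e9 6b 8a) = 97; tag = H(27 5c 5c 97) = 76
m3: inner = H(4d 36 36 66 51 61) = d1; tag = H(27 5c 5c d1) = b0
m4: inner = H(4d 36 36 30 a1 94) = 1e; tag = H(27 5c 5c 1e) = fd

1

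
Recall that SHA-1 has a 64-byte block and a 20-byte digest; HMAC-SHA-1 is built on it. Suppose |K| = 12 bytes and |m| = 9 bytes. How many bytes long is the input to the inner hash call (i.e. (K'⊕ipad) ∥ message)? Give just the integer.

73

Key is 12 ≤ 64 bytes, zero-padded: |K'| = 64.
Inner input = (K'⊕ipad) ∥ m → 64 + 9 = 73 bytes.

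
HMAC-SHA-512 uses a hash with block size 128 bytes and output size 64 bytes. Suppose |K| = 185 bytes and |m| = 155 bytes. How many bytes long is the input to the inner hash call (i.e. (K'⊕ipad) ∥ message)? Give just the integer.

Key is 185 > 128 bytes, so it is hashed to 64 bytes then zero-padded to 128: |K'| = 128.
Inner input = (K'⊕ipad) ∥ m → 128 + 155 = 283 bytes.

283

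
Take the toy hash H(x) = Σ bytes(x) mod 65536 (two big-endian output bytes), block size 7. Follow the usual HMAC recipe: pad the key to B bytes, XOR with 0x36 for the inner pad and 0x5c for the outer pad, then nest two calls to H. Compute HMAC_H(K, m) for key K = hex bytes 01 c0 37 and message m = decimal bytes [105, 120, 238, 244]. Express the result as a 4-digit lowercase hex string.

03a1

Key hex bytes 01 c0 37 is 3 bytes ≤ B = 7; zero-pad to 7 bytes: K' = 01 c0 37 00 00 00 00.
K' ⊕ ipad = 37 f6 01 36 36 36 36.  K' ⊕ opad = 5d 9c 6b 5c 5c 5c 5c.
Inner input = (K'⊕ipad) ∥ m = 37 f6 01 36 36 36 36 ∥ 69 78 ee f4.
Inner hash: sum = 55+246+1+54+54+54+54+105+120+238+244 = 1225 → 04 c9.
Outer input = (K'⊕opad) ∥ inner = 5d 9c 6b 5c 5c 5c 5c ∥ 04 c9.
Outer hash (tag): sum = 93+156+107+92+92+92+92+4+201 = 929 → 03 a1.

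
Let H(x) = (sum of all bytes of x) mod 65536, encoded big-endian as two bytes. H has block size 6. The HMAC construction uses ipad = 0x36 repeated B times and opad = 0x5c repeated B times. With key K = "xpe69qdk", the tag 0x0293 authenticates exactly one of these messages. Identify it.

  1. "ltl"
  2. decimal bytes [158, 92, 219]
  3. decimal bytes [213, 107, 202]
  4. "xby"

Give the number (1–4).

1

Key "xpe69qdk" = 78 70 65 36 39 71 64 6b is 8 bytes > B = 6, so hash it first: H(key) = 02 fc, then zero-pad to 6 bytes: K' = 02 fc 00 00 00 00.
K' ⊕ ipad = 34 ca 36 36 36 36; K' ⊕ opad = 5e a0 5c 5c 5c 5c.
m1: inner = H(34 ca 36 36 36 36 6c 74 6c) = 03 22; tag = H(5e a0 5c 5c 5c 5c 03 22) = 0293 ← matches
m2: inner = H(34 ca 36 36 36 36 9e 5c db) = 03 ab; tag = H(5e a0 5c 5c 5c 5c 03 ab) = 031c
m3: inner = H(34 ca 36 36 36 36 d5 6b ca) = 03 e0; tag = H(5e a0 5c 5c 5c 5c 03 e0) = 0351
m4: inner = H(34 ca 36 36 36 36 78 62 79) = 03 29; tag = H(5e a0 5c 5c 5c 5c 03 29) = 029a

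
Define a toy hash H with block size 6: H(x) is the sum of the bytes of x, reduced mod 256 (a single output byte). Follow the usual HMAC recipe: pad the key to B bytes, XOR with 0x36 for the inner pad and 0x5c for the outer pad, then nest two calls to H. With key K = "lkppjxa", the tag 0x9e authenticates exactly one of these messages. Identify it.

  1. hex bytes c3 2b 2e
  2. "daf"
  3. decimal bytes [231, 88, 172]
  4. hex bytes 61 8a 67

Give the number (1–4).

Key "lkppjxa" = 6c 6b 70 70 6a 78 61 is 7 bytes > B = 6, so hash it first: H(key) = fa, then zero-pad to 6 bytes: K' = fa 00 00 00 00 00.
K' ⊕ ipad = cc 36 36 36 36 36; K' ⊕ opad = a6 5c 5c 5c 5c 5c.
m1: inner = H(cc 36 36 36 36 36 c3 2b 2e) = f6; tag = H(a6 5c 5c 5c 5c 5c f6) = 68
m2: inner = H(cc 36 36 36 36 36 64 61 66) = 05; tag = H(a6 5c 5c 5c 5c 5c 05) = 77
m3: inner = H(cc 36 36 36 36 36 e7 58 ac) = c5; tag = H(a6 5c 5c 5c 5c 5c c5) = 37
m4: inner = H(cc 36 36 36 36 36 61 8a 67) = 2c; tag = H(a6 5c 5c 5c 5c 5c 2c) = 9e ← matches

4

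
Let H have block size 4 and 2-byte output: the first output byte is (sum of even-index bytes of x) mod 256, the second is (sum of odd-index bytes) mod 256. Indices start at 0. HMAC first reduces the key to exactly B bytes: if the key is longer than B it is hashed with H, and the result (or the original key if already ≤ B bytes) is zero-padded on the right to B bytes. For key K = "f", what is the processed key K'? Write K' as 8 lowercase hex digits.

Key "f" = 66 is 1 byte ≤ B = 4; zero-pad to 4 bytes: K' = 66 00 00 00.

66000000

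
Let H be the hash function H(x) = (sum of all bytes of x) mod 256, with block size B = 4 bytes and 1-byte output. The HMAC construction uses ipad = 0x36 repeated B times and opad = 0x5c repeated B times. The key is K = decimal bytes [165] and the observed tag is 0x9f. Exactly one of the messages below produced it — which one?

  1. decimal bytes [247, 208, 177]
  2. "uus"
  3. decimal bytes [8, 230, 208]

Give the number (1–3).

Key decimal bytes [165] = a5 is 1 byte ≤ B = 4; zero-pad to 4 bytes: K' = a5 00 00 00.
K' ⊕ ipad = 93 36 36 36; K' ⊕ opad = f9 5c 5c 5c.
m1: inner = H(93 36 36 36 f7 d0 b1) = ad; tag = H(f9 5c 5c 5c ad) = ba
m2: inner = H(93 36 36 36 75 75 73) = 92; tag = H(f9 5c 5c 5c 92) = 9f ← matches
m3: inner = H(93 36 36 36 08 e6 d0) = f3; tag = H(f9 5c 5c 5c f3) = 00

2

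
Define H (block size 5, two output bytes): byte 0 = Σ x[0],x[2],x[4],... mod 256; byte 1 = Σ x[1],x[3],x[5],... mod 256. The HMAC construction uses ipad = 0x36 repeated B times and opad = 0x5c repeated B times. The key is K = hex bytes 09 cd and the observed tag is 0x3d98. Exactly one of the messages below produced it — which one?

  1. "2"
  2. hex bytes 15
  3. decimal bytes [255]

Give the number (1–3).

3

Key hex bytes 09 cd is 2 bytes ≤ B = 5; zero-pad to 5 bytes: K' = 09 cd 00 00 00.
K' ⊕ ipad = 3f fb 36 36 36; K' ⊕ opad = 55 91 5c 5c 5c.
m1: inner = H(3f fb 36 36 36 32) = ab 63; tag = H(55 91 5c 5c 5c ab 63) = 7098
m2: inner = H(3f fb 36 36 36 15) = ab 46; tag = H(55 91 5c 5c 5c ab 46) = 5398
m3: inner = H(3f fb 36 36 36 ff) = ab 30; tag = H(55 91 5c 5c 5c ab 30) = 3d98 ← matches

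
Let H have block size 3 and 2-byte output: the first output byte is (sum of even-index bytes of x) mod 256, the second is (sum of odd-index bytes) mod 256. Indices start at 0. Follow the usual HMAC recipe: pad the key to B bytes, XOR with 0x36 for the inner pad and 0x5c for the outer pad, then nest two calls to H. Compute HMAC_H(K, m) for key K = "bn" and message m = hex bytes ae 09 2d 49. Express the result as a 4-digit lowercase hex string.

Key "bn" = 62 6e is 2 bytes ≤ B = 3; zero-pad to 3 bytes: K' = 62 6e 00.
K' ⊕ ipad = 54 58 36.  K' ⊕ opad = 3e 32 5c.
Inner input = (K'⊕ipad) ∥ m = 54 58 36 ∥ ae 09 2d 49.
Inner hash: even-index sum = 220 mod 256 = 220; odd-index sum = 307 mod 256 = 51 → dc 33.
Outer input = (K'⊕opad) ∥ inner = 3e 32 5c ∥ dc 33.
Outer hash (tag): even-index sum = 205 mod 256 = 205; odd-index sum = 270 mod 256 = 14 → cd 0e.

cd0e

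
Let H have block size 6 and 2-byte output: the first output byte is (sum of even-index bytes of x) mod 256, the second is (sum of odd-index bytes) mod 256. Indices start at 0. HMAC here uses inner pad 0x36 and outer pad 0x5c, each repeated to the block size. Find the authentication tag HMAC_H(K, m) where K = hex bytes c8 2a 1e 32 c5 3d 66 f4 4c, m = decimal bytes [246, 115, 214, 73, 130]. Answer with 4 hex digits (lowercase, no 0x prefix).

Key hex bytes c8 2a 1e 32 c5 3d 66 f4 4c is 9 bytes > B = 6, so hash it first: H(key) = 5d 8d, then zero-pad to 6 bytes: K' = 5d 8d 00 00 00 00.
K' ⊕ ipad = 6b bb 36 36 36 36.  K' ⊕ opad = 01 d1 5c 5c 5c 5c.
Inner input = (K'⊕ipad) ∥ m = 6b bb 36 36 36 36 ∥ f6 73 d6 49 82.
Inner hash: even-index sum = 805 mod 256 = 37; odd-index sum = 483 mod 256 = 227 → 25 e3.
Outer input = (K'⊕opad) ∥ inner = 01 d1 5c 5c 5c 5c ∥ 25 e3.
Outer hash (tag): even-index sum = 222 mod 256 = 222; odd-index sum = 620 mod 256 = 108 → de 6c.

de6c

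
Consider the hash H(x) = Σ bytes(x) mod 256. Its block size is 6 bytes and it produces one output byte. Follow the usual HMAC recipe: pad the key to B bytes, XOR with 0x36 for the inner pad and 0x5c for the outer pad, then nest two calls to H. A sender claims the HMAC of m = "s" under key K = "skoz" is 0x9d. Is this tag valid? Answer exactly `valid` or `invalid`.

Key "skoz" = 73 6b 6f 7a is 4 bytes ≤ B = 6; zero-pad to 6 bytes: K' = 73 6b 6f 7a 00 00.
K' ⊕ ipad = 45 5d 59 4c 36 36; K' ⊕ opad = 2f 37 33 26 5c 5c.
Inner hash: sum = 69+93+89+76+54+54+115 = 550; mod 256 = 38 → 26.
Outer hash (recomputed tag): sum = 47+55+51+38+92+92+38 = 413; mod 256 = 157 → 9d.
Recomputed tag = 9d; claimed = 9d → match.

valid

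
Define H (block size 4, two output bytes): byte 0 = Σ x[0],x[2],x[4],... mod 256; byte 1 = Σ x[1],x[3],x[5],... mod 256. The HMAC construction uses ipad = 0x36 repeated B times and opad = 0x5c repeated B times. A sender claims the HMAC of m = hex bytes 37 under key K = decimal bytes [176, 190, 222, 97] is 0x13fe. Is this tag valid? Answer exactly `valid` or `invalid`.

valid

Key decimal bytes [176, 190, 222, 97] = b0 be de 61 is exactly B = 4 bytes: K' = b0 be de 61.
K' ⊕ ipad = 86 88 e8 57; K' ⊕ opad = ec e2 82 3d.
Inner hash: even-index sum = 421 mod 256 = 165; odd-index sum = 223 mod 256 = 223 → a5 df.
Outer hash (recomputed tag): even-index sum = 531 mod 256 = 19; odd-index sum = 510 mod 256 = 254 → 13 fe.
Recomputed tag = 13fe; claimed = 13fe → match.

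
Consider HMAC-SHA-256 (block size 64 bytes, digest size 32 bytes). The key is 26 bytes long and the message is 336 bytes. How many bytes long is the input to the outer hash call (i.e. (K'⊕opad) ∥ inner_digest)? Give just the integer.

Key is 26 ≤ 64 bytes, zero-padded: |K'| = 64.
Outer input = (K'⊕opad) ∥ H(inner) → 64 + 32 = 96 bytes.

96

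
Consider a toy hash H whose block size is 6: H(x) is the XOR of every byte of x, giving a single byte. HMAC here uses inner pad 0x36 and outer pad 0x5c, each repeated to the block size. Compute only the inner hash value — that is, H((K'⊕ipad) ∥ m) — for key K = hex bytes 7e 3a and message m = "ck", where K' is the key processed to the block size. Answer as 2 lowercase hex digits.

Key hex bytes 7e 3a is 2 bytes ≤ B = 6; zero-pad to 6 bytes: K' = 7e 3a 00 00 00 00.
K' ⊕ ipad = 48 0c 36 36 36 36.
Inner input = 48 0c 36 36 36 36 ∥ 63 6b.
Inner hash: XOR 48⊕0c⊕36⊕36⊕36⊕36⊕63⊕6b = 4c.

4c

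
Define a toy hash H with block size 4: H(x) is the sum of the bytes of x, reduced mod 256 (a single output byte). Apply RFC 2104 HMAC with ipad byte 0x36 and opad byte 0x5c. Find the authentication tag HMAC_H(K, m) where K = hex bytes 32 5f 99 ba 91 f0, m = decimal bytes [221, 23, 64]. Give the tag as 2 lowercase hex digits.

Key hex bytes 32 5f 99 ba 91 f0 is 6 bytes > B = 4, so hash it first: H(key) = 65, then zero-pad to 4 bytes: K' = 65 00 00 00.
K' ⊕ ipad = 53 36 36 36.  K' ⊕ opad = 39 5c 5c 5c.
Inner input = (K'⊕ipad) ∥ m = 53 36 36 36 ∥ dd 17 40.
Inner hash: sum = 83+54+54+54+221+23+64 = 553; mod 256 = 41 → 29.
Outer input = (K'⊕opad) ∥ inner = 39 5c 5c 5c ∥ 29.
Outer hash (tag): sum = 57+92+92+92+41 = 374; mod 256 = 118 → 76.

76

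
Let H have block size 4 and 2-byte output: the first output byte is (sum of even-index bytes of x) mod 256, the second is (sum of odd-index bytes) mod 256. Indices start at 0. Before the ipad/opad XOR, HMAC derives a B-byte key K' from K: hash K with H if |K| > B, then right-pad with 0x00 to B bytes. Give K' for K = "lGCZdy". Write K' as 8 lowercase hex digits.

|K| = 6 > B = 4, so first hash the key.
H(K): even-index sum = 275 mod 256 = 19; odd-index sum = 282 mod 256 = 26 → 13 1a.
Zero-pad H(K) = 13 1a to 4 bytes: K' = 13 1a 00 00.

131a0000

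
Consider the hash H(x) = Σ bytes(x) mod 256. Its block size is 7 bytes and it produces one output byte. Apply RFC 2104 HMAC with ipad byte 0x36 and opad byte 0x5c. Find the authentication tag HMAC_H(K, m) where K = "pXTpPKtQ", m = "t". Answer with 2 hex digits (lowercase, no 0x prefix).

Key "pXTpPKtQ" = 70 58 54 70 50 4b 74 51 is 8 bytes > B = 7, so hash it first: H(key) = ec, then zero-pad to 7 bytes: K' = ec 00 00 00 00 00 00.
K' ⊕ ipad = da 36 36 36 36 36 36.  K' ⊕ opad = b0 5c 5c 5c 5c 5c 5c.
Inner input = (K'⊕ipad) ∥ m = da 36 36 36 36 36 36 ∥ 74.
Inner hash: sum = 218+54+54+54+54+54+54+116 = 658; mod 256 = 146 → 92.
Outer input = (K'⊕opad) ∥ inner = b0 5c 5c 5c 5c 5c 5c ∥ 92.
Outer hash (tag): sum = 176+92+92+92+92+92+92+146 = 874; mod 256 = 106 → 6a.

6a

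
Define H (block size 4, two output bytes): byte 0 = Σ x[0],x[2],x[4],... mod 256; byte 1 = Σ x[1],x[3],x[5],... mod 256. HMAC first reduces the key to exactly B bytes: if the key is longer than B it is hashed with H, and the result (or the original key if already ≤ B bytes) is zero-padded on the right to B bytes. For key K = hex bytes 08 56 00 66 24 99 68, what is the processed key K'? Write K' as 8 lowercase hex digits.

94550000

|K| = 7 > B = 4, so first hash the key.
H(K): even-index sum = 148 mod 256 = 148; odd-index sum = 341 mod 256 = 85 → 94 55.
Zero-pad H(K) = 94 55 to 4 bytes: K' = 94 55 00 00.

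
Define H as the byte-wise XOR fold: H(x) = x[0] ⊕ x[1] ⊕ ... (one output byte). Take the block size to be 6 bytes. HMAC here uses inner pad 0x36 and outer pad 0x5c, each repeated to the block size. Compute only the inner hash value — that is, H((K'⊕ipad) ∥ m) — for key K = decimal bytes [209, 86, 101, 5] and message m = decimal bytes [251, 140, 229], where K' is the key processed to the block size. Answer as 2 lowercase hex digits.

75

Key decimal bytes [209, 86, 101, 5] = d1 56 65 05 is 4 bytes ≤ B = 6; zero-pad to 6 bytes: K' = d1 56 65 05 00 00.
K' ⊕ ipad = e7 60 53 33 36 36.
Inner input = e7 60 53 33 36 36 ∥ fb 8c e5.
Inner hash: XOR e7⊕60⊕53⊕33⊕36⊕36⊕fb⊕8c⊕e5 = 75.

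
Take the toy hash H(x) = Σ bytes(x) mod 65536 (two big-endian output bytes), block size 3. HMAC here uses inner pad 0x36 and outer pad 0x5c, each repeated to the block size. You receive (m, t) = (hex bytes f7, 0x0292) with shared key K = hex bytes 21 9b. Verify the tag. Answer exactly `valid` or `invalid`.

valid

Key hex bytes 21 9b is 2 bytes ≤ B = 3; zero-pad to 3 bytes: K' = 21 9b 00.
K' ⊕ ipad = 17 ad 36; K' ⊕ opad = 7d c7 5c.
Inner hash: sum = 23+173+54+247 = 497 → 01 f1.
Outer hash (recomputed tag): sum = 125+199+92+1+241 = 658 → 02 92.
Recomputed tag = 0292; claimed = 0292 → match.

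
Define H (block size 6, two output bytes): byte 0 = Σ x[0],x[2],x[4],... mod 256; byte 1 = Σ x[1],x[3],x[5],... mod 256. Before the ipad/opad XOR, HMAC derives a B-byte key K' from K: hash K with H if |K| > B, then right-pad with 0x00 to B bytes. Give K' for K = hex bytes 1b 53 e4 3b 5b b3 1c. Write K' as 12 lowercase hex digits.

|K| = 7 > B = 6, so first hash the key.
H(K): even-index sum = 374 mod 256 = 118; odd-index sum = 321 mod 256 = 65 → 76 41.
Zero-pad H(K) = 76 41 to 6 bytes: K' = 76 41 00 00 00 00.

764100000000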